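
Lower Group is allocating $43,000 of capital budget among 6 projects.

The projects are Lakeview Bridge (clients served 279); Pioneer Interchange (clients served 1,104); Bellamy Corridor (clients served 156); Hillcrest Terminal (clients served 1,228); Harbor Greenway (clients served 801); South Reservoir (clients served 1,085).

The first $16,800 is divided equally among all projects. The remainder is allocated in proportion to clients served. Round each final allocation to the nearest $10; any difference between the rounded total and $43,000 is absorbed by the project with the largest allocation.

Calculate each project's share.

Lakeview Bridge: $4,370 | Pioneer Interchange: $9,020 | Bellamy Corridor: $3,680 | Hillcrest Terminal: $9,710 | Harbor Greenway: $7,310 | South Reservoir: $8,910

Equal tier: $16,800 ÷ 6 = $2,800 apiece.
Remainder $26,200 by clients served (total 4,653): Lakeview Bridge 1,570.99 → $1,570; Pioneer Interchange 6,216.38 → $6,220; Bellamy Corridor 878.40 → $880; Hillcrest Terminal 6,914.59 → $6,910; Harbor Greenway 4,510.25 → $4,510; South Reservoir 6,109.39 → $6,110.
Totals: Lakeview Bridge $2,800 + $1,570 = $4,370; Pioneer Interchange $2,800 + $6,220 = $9,020; Bellamy Corridor $2,800 + $880 = $3,680; Hillcrest Terminal $2,800 + $6,910 = $9,710; Harbor Greenway $2,800 + $4,510 = $7,310; South Reservoir $2,800 + $6,110 = $8,910.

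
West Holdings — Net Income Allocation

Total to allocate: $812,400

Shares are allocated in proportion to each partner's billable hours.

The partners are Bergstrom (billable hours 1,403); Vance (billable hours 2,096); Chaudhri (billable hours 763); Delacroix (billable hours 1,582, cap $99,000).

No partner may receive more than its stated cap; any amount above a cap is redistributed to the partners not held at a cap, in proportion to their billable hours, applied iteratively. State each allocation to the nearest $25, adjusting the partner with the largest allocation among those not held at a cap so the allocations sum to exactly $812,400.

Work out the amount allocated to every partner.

Bergstrom: $234,850 · Vance: $350,825 · Chaudhri: $127,725 · Delacroix: $99,000

Combined billable hours = 5,844.
Pro-rata shares before constraints: Bergstrom 195,037.17; Vance 291,374.13; Chaudhri 106,067.97; Delacroix 219,920.74.
Cap binds for Delacroix ($99,000); remaining pool $713,400 reallocated over remaining billable hours 4,262.
Remaining shares: Bergstrom 234,842.84 → $234,850; Vance 350,841.48 → $350,850; Chaudhri 127,715.67 → $127,725.
Rounding difference −$25 applied to Vance → $350,825.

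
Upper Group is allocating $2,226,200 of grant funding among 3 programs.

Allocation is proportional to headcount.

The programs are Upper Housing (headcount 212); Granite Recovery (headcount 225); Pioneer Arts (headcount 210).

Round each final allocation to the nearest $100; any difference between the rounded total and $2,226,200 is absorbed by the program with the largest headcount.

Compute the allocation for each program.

Total headcount = 647.
Pro-rata amounts: Upper Housing 212/647 × $2,226,200 = 729,450.39; Granite Recovery 225/647 × $2,226,200 = 774,180.83; Pioneer Arts 210/647 × $2,226,200 = 722,568.78.
At nearest $100: Upper Housing $729,500; Granite Recovery $774,200; Pioneer Arts $722,600. Sum = $2,226,300.
Difference $2,226,200 − $2,226,300 = −$100 applied to largest headcount (Granite Recovery): Granite Recovery becomes $774,100.

Upper Housing: $729,500 · Granite Recovery: $774,100 · Pioneer Arts: $722,600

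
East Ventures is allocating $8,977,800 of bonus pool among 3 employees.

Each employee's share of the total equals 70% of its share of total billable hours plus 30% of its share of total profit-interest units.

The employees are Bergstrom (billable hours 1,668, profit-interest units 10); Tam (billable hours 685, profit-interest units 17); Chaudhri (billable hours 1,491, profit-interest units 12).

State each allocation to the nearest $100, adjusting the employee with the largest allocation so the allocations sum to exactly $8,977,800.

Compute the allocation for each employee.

Bergstrom: $3,417,600; Tam: $2,293,900; Chaudhri: $3,266,300

Billable hours total 3,844; profit-interest units total 39.
Blended shares (70% billable hours + 30% profit-interest units): Bergstrom 0.3807; Tam 0.2555; Chaudhri 0.3638.
Pro-rata amounts: Bergstrom 3,417,571.72; Tam 2,293,909.46; Chaudhri 3,266,318.82.
Rounded to nearest $100: Bergstrom $3,417,600; Tam $2,293,900; Chaudhri $3,266,300. Sum = $8,977,800.
No rounding difference to absorb.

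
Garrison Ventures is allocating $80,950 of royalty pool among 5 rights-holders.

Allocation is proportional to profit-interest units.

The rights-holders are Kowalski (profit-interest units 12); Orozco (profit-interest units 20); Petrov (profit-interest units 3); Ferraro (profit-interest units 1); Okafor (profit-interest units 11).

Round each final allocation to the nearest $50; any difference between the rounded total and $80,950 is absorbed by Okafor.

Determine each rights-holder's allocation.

Sum of profit-interest units: 47.
Proportional shares: Kowalski 12/47 × $80,950 = 20,668.09; Orozco 20/47 × $80,950 = 34,446.81; Petrov 3/47 × $80,950 = 5,167.02; Ferraro 1/47 × $80,950 = 1,722.34; Okafor 11/47 × $80,950 = 18,945.74.
Rounded to nearest $50: Kowalski $20,650; Orozco $34,450; Petrov $5,150; Ferraro $1,700; Okafor $18,950. Sum = $80,900.
Difference $80,950 − $80,900 = +$50 applied to Okafor: Okafor becomes $19,000.

Kowalski: $20,650 | Orozco: $34,450 | Petrov: $5,150 | Ferraro: $1,700 | Okafor: $19,000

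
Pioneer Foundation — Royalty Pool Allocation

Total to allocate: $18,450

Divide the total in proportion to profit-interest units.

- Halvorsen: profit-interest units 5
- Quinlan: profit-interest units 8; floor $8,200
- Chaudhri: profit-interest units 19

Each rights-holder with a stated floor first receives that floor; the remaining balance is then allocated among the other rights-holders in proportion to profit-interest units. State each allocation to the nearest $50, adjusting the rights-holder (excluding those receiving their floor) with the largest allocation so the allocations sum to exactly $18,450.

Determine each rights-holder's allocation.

Halvorsen: $2,150 · Quinlan: $8,200 · Chaudhri: $8,100

Guaranteed amounts: Quinlan $8,200. Residual $10,250.
Residual split over remaining profit-interest units 24: Halvorsen 2,135.42 → $2,150; Chaudhri 8,114.58 → $8,100.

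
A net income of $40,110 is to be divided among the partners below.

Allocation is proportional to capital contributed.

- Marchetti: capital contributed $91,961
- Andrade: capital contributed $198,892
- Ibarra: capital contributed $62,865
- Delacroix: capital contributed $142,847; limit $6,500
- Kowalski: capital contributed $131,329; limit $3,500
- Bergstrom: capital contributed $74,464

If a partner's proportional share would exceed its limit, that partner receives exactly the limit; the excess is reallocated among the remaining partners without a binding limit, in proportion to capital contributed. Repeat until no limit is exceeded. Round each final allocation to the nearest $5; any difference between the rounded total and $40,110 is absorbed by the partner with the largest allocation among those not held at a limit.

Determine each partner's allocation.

Marchetti: $6,465 · Andrade: $13,990 · Ibarra: $4,420 · Delacroix: $6,500 · Kowalski: $3,500 · Bergstrom: $5,235

Sum of capital contributed: 702,358.
Pro-rata shares before constraints: Marchetti 5,251.67; Andrade 11,358.25; Ibarra 3,590.07; Delacroix 8,157.65; Kowalski 7,499.89; Bergstrom 4,252.46.
Cap binds for Delacroix ($6,500), Kowalski ($3,500); residual $30,110 reallocated over remaining capital contributed 428,182.
Shares after redistribution: Marchetti 6,466.75 → $6,465; Andrade 13,986.20 → $13,985; Ibarra 4,420.70 → $4,420; Bergstrom 5,236.35 → $5,235.
Rounding difference +$5 applied to Andrade → $13,990.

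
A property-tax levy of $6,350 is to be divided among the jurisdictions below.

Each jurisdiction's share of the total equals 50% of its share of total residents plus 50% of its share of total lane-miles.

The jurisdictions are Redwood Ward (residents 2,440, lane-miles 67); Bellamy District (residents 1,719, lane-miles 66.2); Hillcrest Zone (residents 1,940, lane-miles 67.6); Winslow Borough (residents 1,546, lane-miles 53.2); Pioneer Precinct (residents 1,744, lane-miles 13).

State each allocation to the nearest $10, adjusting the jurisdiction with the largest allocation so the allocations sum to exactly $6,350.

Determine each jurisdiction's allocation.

Redwood Ward: $1,620; Bellamy District: $1,370; Hillcrest Zone: $1,460; Winslow Borough: $1,160; Pioneer Precinct: $740

Residents total 9,389; lane-miles total 267.
Combined weights (50% residents + 50% lane-miles): Redwood Ward 0.2554; Bellamy District 0.2155; Hillcrest Zone 0.2299; Winslow Borough 0.1820; Pioneer Precinct 0.1172.
Raw shares: Redwood Ward 1,621.84; Bellamy District 1,368.51; Hillcrest Zone 1,459.89; Winslow Borough 1,155.42; Pioneer Precinct 744.34.
Rounded to nearest $10: Redwood Ward $1,620; Bellamy District $1,370; Hillcrest Zone $1,460; Winslow Borough $1,160; Pioneer Precinct $740. Sum = $6,350.
Rounded total matches; no reconciliation needed.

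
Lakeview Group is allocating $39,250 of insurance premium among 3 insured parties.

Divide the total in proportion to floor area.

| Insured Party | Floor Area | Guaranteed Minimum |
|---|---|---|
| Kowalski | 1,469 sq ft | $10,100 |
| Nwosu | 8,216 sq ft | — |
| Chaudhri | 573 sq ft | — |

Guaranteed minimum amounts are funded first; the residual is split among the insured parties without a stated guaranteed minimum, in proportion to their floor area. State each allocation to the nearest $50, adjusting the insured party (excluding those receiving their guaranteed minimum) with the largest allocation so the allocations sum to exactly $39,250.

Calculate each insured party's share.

Kowalski: $10,100 | Nwosu: $27,250 | Chaudhri: $1,900

Minimums first: Kowalski $10,100. Remaining pool $29,150.
Remaining pool split over remaining floor area 8,789: Nwosu 27,249.56 → $27,250; Chaudhri 1,900.44 → $1,900.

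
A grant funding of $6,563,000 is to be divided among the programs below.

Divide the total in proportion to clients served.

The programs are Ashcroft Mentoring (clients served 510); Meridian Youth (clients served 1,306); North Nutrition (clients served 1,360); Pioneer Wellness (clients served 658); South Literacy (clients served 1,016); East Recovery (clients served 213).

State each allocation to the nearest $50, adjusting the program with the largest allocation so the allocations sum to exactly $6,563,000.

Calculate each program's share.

Ashcroft Mentoring: $661,100 · Meridian Youth: $1,692,900 · North Nutrition: $1,762,950 · Pioneer Wellness: $852,950 · South Literacy: $1,317,000 · East Recovery: $276,100

Sum of clients served: 5,063.
Pro-rata amounts: Ashcroft Mentoring 510/5,063 × $6,563,000 = 661,096.19; Meridian Youth 1,306/5,063 × $6,563,000 = 1,692,924.75; North Nutrition 1,360/5,063 × $6,563,000 = 1,762,923.17; Pioneer Wellness 658/5,063 × $6,563,000 = 852,943.71; South Literacy 1,016/5,063 × $6,563,000 = 1,317,007.31; East Recovery 213/5,063 × $6,563,000 = 276,104.88.
Rounded to nearest $50: Ashcroft Mentoring $661,100; Meridian Youth $1,692,900; North Nutrition $1,762,900; Pioneer Wellness $852,950; South Literacy $1,317,000; East Recovery $276,100. Sum = $6,562,950.
Difference $6,563,000 − $6,562,950 = +$50 applied to largest allocation (North Nutrition): North Nutrition becomes $1,762,950.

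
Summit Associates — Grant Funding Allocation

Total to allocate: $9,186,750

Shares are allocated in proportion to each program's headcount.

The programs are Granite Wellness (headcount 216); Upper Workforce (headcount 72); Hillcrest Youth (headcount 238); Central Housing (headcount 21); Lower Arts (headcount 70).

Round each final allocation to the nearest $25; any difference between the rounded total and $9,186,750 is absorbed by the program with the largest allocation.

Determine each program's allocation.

Granite Wellness: $3,216,100 | Upper Workforce: $1,072,025 | Hillcrest Youth: $3,543,700 | Central Housing: $312,675 | Lower Arts: $1,042,250

Total headcount = 617.
Proportional shares: Granite Wellness 216/617 × $9,186,750 = 3,216,106.97; Upper Workforce 72/617 × $9,186,750 = 1,072,035.66; Hillcrest Youth 238/617 × $9,186,750 = 3,543,673.42; Central Housing 21/617 × $9,186,750 = 312,677.07; Lower Arts 70/617 × $9,186,750 = 1,042,256.89.
Rounded to nearest $25: Granite Wellness $3,216,100; Upper Workforce $1,072,025; Hillcrest Youth $3,543,675; Central Housing $312,675; Lower Arts $1,042,250. Sum = $9,186,725.
Difference $9,186,750 − $9,186,725 = +$25 applied to largest allocation (Hillcrest Youth): Hillcrest Youth becomes $3,543,700.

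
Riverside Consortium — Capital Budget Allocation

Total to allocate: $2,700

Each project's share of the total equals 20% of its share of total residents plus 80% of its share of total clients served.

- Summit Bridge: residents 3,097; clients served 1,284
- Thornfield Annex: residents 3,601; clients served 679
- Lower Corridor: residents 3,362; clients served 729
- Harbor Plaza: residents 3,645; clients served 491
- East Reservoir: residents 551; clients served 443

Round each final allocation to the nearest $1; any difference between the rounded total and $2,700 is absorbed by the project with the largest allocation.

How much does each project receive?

Totals — residents 14,256, clients served 3,626.
Blended shares (20% residents + 80% clients served): Summit Bridge 0.3267; Thornfield Annex 0.2003; Lower Corridor 0.2080; Harbor Plaza 0.1595; East Reservoir 0.1055.
Proportional shares: Summit Bridge 882.19; Thornfield Annex 540.88; Lower Corridor 561.61; Harbor Plaza 430.56; East Reservoir 284.77.
After rounding ($1): Summit Bridge $882; Thornfield Annex $541; Lower Corridor $562; Harbor Plaza $431; East Reservoir $285. Sum = $2,701.
Difference $2,700 − $2,701 = −$1 applied to largest allocation (Summit Bridge): Summit Bridge becomes $881.

Summit Bridge: $881; Thornfield Annex: $541; Lower Corridor: $562; Harbor Plaza: $431; East Reservoir: $285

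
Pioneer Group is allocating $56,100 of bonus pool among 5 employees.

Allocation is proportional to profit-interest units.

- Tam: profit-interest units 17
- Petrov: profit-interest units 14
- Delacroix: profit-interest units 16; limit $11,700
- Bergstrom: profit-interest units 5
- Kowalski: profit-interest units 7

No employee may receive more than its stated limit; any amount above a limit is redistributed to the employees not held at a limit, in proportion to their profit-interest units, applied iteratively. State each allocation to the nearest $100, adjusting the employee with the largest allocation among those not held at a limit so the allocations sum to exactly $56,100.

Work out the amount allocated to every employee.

Tam: $17,500 | Petrov: $14,500 | Delacroix: $11,700 | Bergstrom: $5,200 | Kowalski: $7,200

Combined profit-interest units = 59.
Unconstrained shares: Tam 16,164.41; Petrov 13,311.86; Delacroix 15,213.56; Bergstrom 4,754.24; Kowalski 6,655.93.
Capped: Delacroix ($11,700); balance $44,400 reallocated over remaining profit-interest units 43.
Redistributed shares: Tam 17,553.49 → $17,600; Petrov 14,455.81 → $14,500; Bergstrom 5,162.79 → $5,200; Kowalski 7,227.91 → $7,200.
Rounding difference −$100 applied to Tam → $17,500.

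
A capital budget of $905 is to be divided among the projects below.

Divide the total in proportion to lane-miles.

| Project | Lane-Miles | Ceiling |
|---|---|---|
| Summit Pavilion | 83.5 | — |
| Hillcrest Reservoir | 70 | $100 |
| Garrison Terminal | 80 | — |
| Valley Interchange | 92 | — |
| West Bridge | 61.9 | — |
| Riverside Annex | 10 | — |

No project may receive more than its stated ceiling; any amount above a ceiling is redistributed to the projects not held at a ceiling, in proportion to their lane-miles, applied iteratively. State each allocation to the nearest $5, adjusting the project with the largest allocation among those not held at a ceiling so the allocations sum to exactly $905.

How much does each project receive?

Total lane-miles = 397.4.
Unconstrained shares: Summit Pavilion 190.15; Hillcrest Reservoir 159.41; Garrison Terminal 182.18; Valley Interchange 209.51; West Bridge 140.97; Riverside Annex 22.77.
Held at cap: Hillcrest Reservoir ($100); balance $805 reallocated over remaining lane-miles 327.4.
Redistributed shares: Summit Pavilion 205.31 → $205; Garrison Terminal 196.70 → $195; Valley Interchange 226.21 → $225; West Bridge 152.20 → $150; Riverside Annex 24.59 → $25.
Rounding difference +$5 applied to Valley Interchange → $230.

Summit Pavilion: $205; Hillcrest Reservoir: $100; Garrison Terminal: $195; Valley Interchange: $230; West Bridge: $150; Riverside Annex: $25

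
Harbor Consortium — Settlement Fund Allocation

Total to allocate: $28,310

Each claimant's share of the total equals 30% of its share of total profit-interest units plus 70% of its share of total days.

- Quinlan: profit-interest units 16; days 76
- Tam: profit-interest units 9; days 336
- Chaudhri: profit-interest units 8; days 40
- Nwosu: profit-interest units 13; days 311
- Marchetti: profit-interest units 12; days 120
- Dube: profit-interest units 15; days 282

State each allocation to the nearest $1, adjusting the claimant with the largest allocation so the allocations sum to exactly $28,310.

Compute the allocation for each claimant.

Totals — profit-interest units 73, days 1,165.
Combined weights (30% profit-interest units + 70% days): Quinlan 0.1114; Tam 0.2389; Chaudhri 0.0569; Nwosu 0.2403; Marchetti 0.1214; Dube 0.2311.
Proportional shares: Quinlan 3,154.26; Tam 6,762.54; Chaudhri 1,611.15; Nwosu 6,802.66; Marchetti 3,437.35; Dube 6,542.04.
At nearest $1: Quinlan $3,154; Tam $6,763; Chaudhri $1,611; Nwosu $6,803; Marchetti $3,437; Dube $6,542. Sum = $28,310.
No rounding difference to absorb.

Quinlan: $3,154; Tam: $6,763; Chaudhri: $1,611; Nwosu: $6,803; Marchetti: $3,437; Dube: $6,542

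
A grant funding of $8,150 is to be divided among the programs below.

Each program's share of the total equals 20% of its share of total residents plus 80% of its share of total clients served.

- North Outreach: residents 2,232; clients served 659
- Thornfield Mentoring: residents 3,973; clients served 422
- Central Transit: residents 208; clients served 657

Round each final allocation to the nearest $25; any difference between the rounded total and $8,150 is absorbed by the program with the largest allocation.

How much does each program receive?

North Outreach: $3,025 | Thornfield Mentoring: $2,600 | Central Transit: $2,525

Totals — residents 6,413, clients served 1,738.
Combined weights (20% residents + 80% clients served): North Outreach 0.3729; Thornfield Mentoring 0.3182; Central Transit 0.3089.
Proportional shares: North Outreach 3,039.51; Thornfield Mentoring 2,592.93; Central Transit 2,517.56.
Rounded to nearest $25: North Outreach $3,050; Thornfield Mentoring $2,600; Central Transit $2,525. Sum = $8,175.
Difference $8,150 − $8,175 = −$25 applied to largest allocation (North Outreach): North Outreach becomes $3,025.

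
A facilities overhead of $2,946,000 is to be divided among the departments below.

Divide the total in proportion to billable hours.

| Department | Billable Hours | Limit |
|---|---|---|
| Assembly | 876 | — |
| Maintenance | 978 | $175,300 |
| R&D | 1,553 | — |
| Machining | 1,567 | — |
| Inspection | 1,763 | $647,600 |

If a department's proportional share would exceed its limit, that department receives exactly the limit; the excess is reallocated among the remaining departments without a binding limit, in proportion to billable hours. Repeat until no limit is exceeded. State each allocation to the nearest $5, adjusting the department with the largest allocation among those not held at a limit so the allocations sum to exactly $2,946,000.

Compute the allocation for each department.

Billable hours total: 6,737.
Proportional shares (ignoring caps): Assembly 383,063.08; Maintenance 427,666.32; R&D 679,106.13; Machining 685,228.14; Inspection 770,936.32.
Held at cap: Maintenance ($175,300), Inspection ($647,600); balance $2,123,100 reallocated over remaining billable hours 3,996.
Redistributed shares: Assembly 465,424.32 → $465,425; R&D 825,118.69 → $825,120; Machining 832,556.98 → $832,555.

Assembly: $465,425 | Maintenance: $175,300 | R&D: $825,120 | Machining: $832,555 | Inspection: $647,600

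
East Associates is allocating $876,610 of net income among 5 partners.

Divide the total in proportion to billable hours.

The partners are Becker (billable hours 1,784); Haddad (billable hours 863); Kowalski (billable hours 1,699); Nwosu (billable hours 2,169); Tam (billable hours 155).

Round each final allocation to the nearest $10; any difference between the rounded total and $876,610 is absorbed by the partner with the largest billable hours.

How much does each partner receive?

Becker: $234,460 · Haddad: $113,420 · Kowalski: $223,290 · Nwosu: $285,070 · Tam: $20,370

Billable hours total: 6,670.
Pro-rata amounts: Becker 1,784/6,670 × $876,610 = 234,463.60; Haddad 863/6,670 × $876,610 = 113,420.45; Kowalski 1,699/6,670 × $876,610 = 223,292.41; Nwosu 2,169/6,670 × $876,610 = 285,062.53; Tam 155/6,670 × $876,610 = 20,371.00.
After rounding ($10): Becker $234,460; Haddad $113,420; Kowalski $223,290; Nwosu $285,060; Tam $20,370. Sum = $876,600.
Difference $876,610 − $876,600 = +$10 applied to largest billable hours (Nwosu): Nwosu becomes $285,070.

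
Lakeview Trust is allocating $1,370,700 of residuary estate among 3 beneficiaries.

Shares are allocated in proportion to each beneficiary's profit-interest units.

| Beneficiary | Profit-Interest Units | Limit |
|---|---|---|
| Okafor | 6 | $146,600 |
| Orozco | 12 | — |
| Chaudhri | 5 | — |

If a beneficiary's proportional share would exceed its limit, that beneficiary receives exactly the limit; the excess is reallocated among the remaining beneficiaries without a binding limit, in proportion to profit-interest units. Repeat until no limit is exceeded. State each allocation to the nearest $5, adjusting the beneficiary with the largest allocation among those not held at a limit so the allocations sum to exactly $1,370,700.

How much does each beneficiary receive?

Combined profit-interest units = 23.
Unconstrained shares: Okafor 357,573.91; Orozco 715,147.83; Chaudhri 297,978.26.
Held at cap: Okafor ($146,600); remaining pool $1,224,100 reallocated over remaining profit-interest units 17.
Remaining shares: Orozco 864,070.59 → $864,070; Chaudhri 360,029.41 → $360,030.

Okafor: $146,600 · Orozco: $864,070 · Chaudhri: $360,030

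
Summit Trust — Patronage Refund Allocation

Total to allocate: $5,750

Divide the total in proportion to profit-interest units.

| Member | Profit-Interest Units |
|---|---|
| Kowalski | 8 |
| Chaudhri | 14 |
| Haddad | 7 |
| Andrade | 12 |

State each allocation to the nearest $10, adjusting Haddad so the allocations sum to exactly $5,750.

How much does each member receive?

Sum of profit-interest units: 41.
Raw shares: Kowalski 8/41 × $5,750 = 1,121.95; Chaudhri 14/41 × $5,750 = 1,963.41; Haddad 7/41 × $5,750 = 981.71; Andrade 12/41 × $5,750 = 1,682.93.
After rounding ($10): Kowalski $1,120; Chaudhri $1,960; Haddad $980; Andrade $1,680. Sum = $5,740.
Difference $5,750 − $5,740 = +$10 applied to Haddad: Haddad becomes $990.

Kowalski: $1,120 | Chaudhri: $1,960 | Haddad: $990 | Andrade: $1,680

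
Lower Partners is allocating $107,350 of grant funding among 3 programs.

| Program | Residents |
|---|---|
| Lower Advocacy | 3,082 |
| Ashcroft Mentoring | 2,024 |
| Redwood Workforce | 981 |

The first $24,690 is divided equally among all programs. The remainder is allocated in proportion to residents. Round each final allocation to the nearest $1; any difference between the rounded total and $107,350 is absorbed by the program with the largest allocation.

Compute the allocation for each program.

Lower Advocacy: $50,083 | Ashcroft Mentoring: $35,715 | Redwood Workforce: $21,552

First tranche $24,690 split equally: $8,230 each.
Remainder $82,660 by residents (total 6,087): Lower Advocacy 41,852.82 → $41,853; Ashcroft Mentoring 27,485.43 → $27,485; Redwood Workforce 13,321.74 → $13,322.
Totals: Lower Advocacy $8,230 + $41,853 = $50,083; Ashcroft Mentoring $8,230 + $27,485 = $35,715; Redwood Workforce $8,230 + $13,322 = $21,552.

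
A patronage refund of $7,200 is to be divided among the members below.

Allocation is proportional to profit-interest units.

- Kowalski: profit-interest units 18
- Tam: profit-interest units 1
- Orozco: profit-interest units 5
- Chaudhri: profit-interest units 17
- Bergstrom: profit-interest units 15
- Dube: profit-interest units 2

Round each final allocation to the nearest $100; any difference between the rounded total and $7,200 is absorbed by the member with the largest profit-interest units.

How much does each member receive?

Combined profit-interest units = 58.
Raw shares: Kowalski 18/58 × $7,200 = 2,234.48; Tam 1/58 × $7,200 = 124.14; Orozco 5/58 × $7,200 = 620.69; Chaudhri 17/58 × $7,200 = 2,110.34; Bergstrom 15/58 × $7,200 = 1,862.07; Dube 2/58 × $7,200 = 248.28.
At nearest $100: Kowalski $2,200; Tam $100; Orozco $600; Chaudhri $2,100; Bergstrom $1,900; Dube $200. Sum = $7,100.
Difference $7,200 − $7,100 = +$100 applied to largest profit-interest units (Kowalski): Kowalski becomes $2,300.

Kowalski: $2,300 · Tam: $100 · Orozco: $600 · Chaudhri: $2,100 · Bergstrom: $1,900 · Dube: $200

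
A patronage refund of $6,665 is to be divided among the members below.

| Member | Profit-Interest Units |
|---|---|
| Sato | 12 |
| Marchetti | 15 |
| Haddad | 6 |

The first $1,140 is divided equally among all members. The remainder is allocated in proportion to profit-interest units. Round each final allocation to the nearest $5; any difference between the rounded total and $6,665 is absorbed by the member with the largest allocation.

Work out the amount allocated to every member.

$1,140 shared equally gives $380 per member.
Remainder $5,525 by profit-interest units (total 33): Sato 2,009.09 → $2,010; Marchetti 2,511.36 → $2,510; Haddad 1,004.55 → $1,005.
Totals: Sato $380 + $2,010 = $2,390; Marchetti $380 + $2,510 = $2,890; Haddad $380 + $1,005 = $1,385.

Sato: $2,390 | Marchetti: $2,890 | Haddad: $1,385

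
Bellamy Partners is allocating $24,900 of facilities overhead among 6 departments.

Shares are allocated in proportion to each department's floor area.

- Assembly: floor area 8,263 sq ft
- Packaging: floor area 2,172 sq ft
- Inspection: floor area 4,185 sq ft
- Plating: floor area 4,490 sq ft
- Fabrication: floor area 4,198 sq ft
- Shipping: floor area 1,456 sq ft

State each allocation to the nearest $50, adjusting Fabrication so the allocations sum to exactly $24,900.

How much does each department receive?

Combined floor area = 24,764.
Raw shares: Assembly 8,263/24,764 × $24,900 = 8,308.38; Packaging 2,172/24,764 × $24,900 = 2,183.93; Inspection 4,185/24,764 × $24,900 = 4,207.98; Plating 4,490/24,764 × $24,900 = 4,514.66; Fabrication 4,198/24,764 × $24,900 = 4,221.05; Shipping 1,456/24,764 × $24,900 = 1,464.00.
At nearest $50: Assembly $8,300; Packaging $2,200; Inspection $4,200; Plating $4,500; Fabrication $4,200; Shipping $1,450. Sum = $24,850.
Difference $24,900 − $24,850 = +$50 applied to Fabrication: Fabrication becomes $4,250.

Assembly: $8,300 | Packaging: $2,200 | Inspection: $4,200 | Plating: $4,500 | Fabrication: $4,250 | Shipping: $1,450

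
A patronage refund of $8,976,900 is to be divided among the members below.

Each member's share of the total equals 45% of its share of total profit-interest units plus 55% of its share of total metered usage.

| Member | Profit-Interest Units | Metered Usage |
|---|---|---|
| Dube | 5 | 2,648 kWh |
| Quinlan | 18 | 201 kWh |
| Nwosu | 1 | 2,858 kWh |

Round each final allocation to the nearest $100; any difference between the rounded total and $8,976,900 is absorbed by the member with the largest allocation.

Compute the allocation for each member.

Profit-interest units total 24; metered usage total 5,707.
Combined weights (45% profit-interest units + 55% metered usage): Dube 0.3489; Quinlan 0.3569; Nwosu 0.2942.
Unrounded shares: Dube 3,132,447.73; Quinlan 3,203,594.81; Nwosu 2,640,857.46.
After rounding ($100): Dube $3,132,400; Quinlan $3,203,600; Nwosu $2,640,900. Sum = $8,976,900.
No rounding difference to absorb.

Dube: $3,132,400; Quinlan: $3,203,600; Nwosu: $2,640,900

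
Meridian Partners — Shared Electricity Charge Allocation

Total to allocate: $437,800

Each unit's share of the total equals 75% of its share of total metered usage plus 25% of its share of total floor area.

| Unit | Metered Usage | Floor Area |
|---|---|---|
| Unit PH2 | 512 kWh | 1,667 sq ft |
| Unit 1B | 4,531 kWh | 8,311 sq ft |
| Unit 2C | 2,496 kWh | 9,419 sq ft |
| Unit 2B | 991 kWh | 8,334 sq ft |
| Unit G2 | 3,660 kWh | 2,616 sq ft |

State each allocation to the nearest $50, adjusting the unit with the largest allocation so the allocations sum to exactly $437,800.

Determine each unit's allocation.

Totals — metered usage 12,190, floor area 30,347.
Combined weights (75% metered usage + 25% floor area): Unit PH2 0.0452; Unit 1B 0.3472; Unit 2C 0.2312; Unit 2B 0.1296; Unit G2 0.2467.
Raw shares: Unit PH2 19,803.47; Unit 1B 152,021.67; Unit 2C 101,203.01; Unit 2B 56,751.13; Unit G2 108,020.72.
At nearest $50: Unit PH2 $19,800; Unit 1B $152,000; Unit 2C $101,200; Unit 2B $56,750; Unit G2 $108,000. Sum = $437,750.
Difference $437,800 − $437,750 = +$50 applied to largest allocation (Unit 1B): Unit 1B becomes $152,050.

Unit PH2: $19,800; Unit 1B: $152,050; Unit 2C: $101,200; Unit 2B: $56,750; Unit G2: $108,000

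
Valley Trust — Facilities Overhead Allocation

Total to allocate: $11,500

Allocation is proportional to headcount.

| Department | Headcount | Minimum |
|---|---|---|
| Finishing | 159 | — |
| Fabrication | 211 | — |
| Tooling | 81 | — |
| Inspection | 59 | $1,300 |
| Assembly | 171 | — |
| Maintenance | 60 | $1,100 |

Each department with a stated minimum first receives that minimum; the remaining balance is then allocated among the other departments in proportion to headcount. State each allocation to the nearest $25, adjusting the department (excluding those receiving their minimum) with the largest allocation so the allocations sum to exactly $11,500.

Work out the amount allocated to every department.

Finishing: $2,325; Fabrication: $3,100; Tooling: $1,175; Inspection: $1,300; Assembly: $2,500; Maintenance: $1,100

Fund the minimums — Inspection $1,300; Maintenance $1,100. Remaining pool $9,100.
Remaining pool split over remaining headcount 622: Finishing 2,326.21 → $2,325; Fabrication 3,086.98 → $3,075; Tooling 1,185.05 → $1,175; Assembly 2,501.77 → $2,500.
Rounding difference +$25 applied to Fabrication → $3,100.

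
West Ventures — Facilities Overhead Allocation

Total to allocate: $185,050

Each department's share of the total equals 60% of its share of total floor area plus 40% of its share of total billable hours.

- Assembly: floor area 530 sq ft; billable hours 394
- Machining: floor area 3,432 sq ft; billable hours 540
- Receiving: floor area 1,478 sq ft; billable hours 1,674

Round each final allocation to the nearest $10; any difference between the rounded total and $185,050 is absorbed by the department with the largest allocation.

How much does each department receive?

Assembly: $22,000; Machining: $85,370; Receiving: $77,680

Totals — floor area 5,440, billable hours 2,608.
Composite weights (60% floor area + 40% billable hours): Assembly 0.1189; Machining 0.4614; Receiving 0.4198.
Unrounded shares: Assembly 21,999.73; Machining 85,373.09; Receiving 77,677.18.
Rounded to nearest $10: Assembly $22,000; Machining $85,370; Receiving $77,680. Sum = $185,050.
Sum already equals the total — no adjustment.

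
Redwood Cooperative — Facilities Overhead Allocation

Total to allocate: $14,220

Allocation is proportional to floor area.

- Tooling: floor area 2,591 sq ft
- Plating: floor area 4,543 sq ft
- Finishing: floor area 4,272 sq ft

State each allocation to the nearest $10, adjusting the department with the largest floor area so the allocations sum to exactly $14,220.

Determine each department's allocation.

Tooling: $3,230; Plating: $5,660; Finishing: $5,330

Combined floor area = 2,591 + 4,543 + 4,272 = 11,406.
Pro-rata amounts: Tooling 3,230.23; Plating 5,663.81; Finishing 5,325.95.
Rounded to nearest $10: Tooling $3,230; Plating $5,660; Finishing $5,330. Sum = $14,220.
No rounding difference to absorb.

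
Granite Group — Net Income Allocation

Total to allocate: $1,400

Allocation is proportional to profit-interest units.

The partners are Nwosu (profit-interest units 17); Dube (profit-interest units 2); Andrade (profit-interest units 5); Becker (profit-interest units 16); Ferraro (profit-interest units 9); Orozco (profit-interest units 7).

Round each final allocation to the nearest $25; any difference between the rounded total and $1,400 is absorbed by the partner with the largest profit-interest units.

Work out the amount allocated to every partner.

Nwosu: $425 | Dube: $50 | Andrade: $125 | Becker: $400 | Ferraro: $225 | Orozco: $175

Combined profit-interest units = 17 + 2 + 5 + 16 + 9 + 7 = 56.
Unrounded shares: Nwosu 425.00; Dube 50.00; Andrade 125.00; Becker 400.00; Ferraro 225.00; Orozco 175.00.
Rounded to nearest $25: Nwosu $425; Dube $50; Andrade $125; Becker $400; Ferraro $225; Orozco $175. Sum = $1,400.
Rounded total matches; no reconciliation needed.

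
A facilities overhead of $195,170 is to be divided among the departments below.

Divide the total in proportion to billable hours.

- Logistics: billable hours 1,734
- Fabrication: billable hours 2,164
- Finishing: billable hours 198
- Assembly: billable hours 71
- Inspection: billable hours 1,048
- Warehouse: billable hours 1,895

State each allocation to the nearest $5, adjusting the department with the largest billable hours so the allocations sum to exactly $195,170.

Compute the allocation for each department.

Logistics: $47,600 | Fabrication: $59,395 | Finishing: $5,435 | Assembly: $1,950 | Inspection: $28,770 | Warehouse: $52,020

Sum of billable hours: 7,110.
Unrounded shares: Logistics 1,734/7,110 × $195,170 = 47,598.42; Fabrication 2,164/7,110 × $195,170 = 59,401.95; Finishing 198/7,110 × $195,170 = 5,435.11; Assembly 71/7,110 × $195,170 = 1,948.95; Inspection 1,048/7,110 × $195,170 = 28,767.67; Warehouse 1,895/7,110 × $195,170 = 52,017.88.
Rounded to nearest $5: Logistics $47,600; Fabrication $59,400; Finishing $5,435; Assembly $1,950; Inspection $28,770; Warehouse $52,020. Sum = $195,175.
Difference $195,170 − $195,175 = −$5 applied to largest billable hours (Fabrication): Fabrication becomes $59,395.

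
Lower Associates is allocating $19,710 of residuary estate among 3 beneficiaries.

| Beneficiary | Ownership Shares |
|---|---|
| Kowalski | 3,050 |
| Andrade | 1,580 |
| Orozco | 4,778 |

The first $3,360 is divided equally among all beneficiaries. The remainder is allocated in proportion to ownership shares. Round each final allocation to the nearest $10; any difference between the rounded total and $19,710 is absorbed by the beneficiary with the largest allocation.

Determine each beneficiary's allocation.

Kowalski: $6,420 | Andrade: $3,870 | Orozco: $9,420

Equal tier: $3,360 ÷ 3 = $1,120 apiece.
Remainder $16,350 by ownership shares (total 9,408): Kowalski 5,300.54 → $5,300; Andrade 2,745.85 → $2,750; Orozco 8,303.60 → $8,300.
Totals: Kowalski $1,120 + $5,300 = $6,420; Andrade $1,120 + $2,750 = $3,870; Orozco $1,120 + $8,300 = $9,420.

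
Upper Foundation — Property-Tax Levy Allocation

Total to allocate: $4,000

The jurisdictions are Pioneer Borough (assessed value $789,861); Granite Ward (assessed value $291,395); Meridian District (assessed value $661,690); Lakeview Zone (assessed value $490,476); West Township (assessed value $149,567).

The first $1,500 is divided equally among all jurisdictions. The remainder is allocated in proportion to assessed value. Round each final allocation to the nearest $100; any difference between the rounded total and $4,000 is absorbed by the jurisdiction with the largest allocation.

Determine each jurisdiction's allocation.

Pioneer Borough: $1,100 | Granite Ward: $600 | Meridian District: $1,000 | Lakeview Zone: $800 | West Township: $500

First tranche $1,500 split equally: $300 each.
Remainder $2,500 by assessed value (total 2,382,989): Pioneer Borough 828.65 → $800; Granite Ward 305.70 → $300; Meridian District 694.18 → $700; Lakeview Zone 514.56 → $500; West Township 156.91 → $200.
Totals: Pioneer Borough $300 + $800 = $1,100; Granite Ward $300 + $300 = $600; Meridian District $300 + $700 = $1,000; Lakeview Zone $300 + $500 = $800; West Township $300 + $200 = $500.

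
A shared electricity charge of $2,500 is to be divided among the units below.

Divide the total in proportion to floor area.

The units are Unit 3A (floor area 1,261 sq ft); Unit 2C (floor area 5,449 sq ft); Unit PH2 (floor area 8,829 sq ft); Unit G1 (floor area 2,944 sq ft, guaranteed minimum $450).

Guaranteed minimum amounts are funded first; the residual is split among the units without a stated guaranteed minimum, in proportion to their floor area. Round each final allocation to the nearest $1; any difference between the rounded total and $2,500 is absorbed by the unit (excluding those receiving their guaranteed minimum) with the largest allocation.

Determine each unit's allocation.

Minimums first: Unit G1 $450. Balance $2,050.
Balance split over remaining floor area 15,539: Unit 3A 166.36 → $166; Unit 2C 718.87 → $719; Unit PH2 1,164.78 → $1,165.

Unit 3A: $166; Unit 2C: $719; Unit PH2: $1,165; Unit G1: $450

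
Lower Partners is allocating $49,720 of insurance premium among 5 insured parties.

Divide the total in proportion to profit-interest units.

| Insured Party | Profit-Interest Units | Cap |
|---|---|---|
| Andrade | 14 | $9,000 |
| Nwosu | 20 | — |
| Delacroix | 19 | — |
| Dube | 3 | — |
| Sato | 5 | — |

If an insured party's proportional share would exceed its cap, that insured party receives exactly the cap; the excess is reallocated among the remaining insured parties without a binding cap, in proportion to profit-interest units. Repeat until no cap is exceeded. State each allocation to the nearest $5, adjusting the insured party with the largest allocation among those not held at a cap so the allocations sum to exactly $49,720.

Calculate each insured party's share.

Sum of profit-interest units: 61.
Pro-rata shares before constraints: Andrade 11,411.15; Nwosu 16,301.64; Delacroix 15,486.56; Dube 2,445.25; Sato 4,075.41.
Cap binds for Andrade ($9,000); balance $40,720 reallocated over remaining profit-interest units 47.
Shares after redistribution: Nwosu 17,327.66 → $17,330; Delacroix 16,461.28 → $16,460; Dube 2,599.15 → $2,600; Sato 4,331.91 → $4,330.

Andrade: $9,000; Nwosu: $17,330; Delacroix: $16,460; Dube: $2,600; Sato: $4,330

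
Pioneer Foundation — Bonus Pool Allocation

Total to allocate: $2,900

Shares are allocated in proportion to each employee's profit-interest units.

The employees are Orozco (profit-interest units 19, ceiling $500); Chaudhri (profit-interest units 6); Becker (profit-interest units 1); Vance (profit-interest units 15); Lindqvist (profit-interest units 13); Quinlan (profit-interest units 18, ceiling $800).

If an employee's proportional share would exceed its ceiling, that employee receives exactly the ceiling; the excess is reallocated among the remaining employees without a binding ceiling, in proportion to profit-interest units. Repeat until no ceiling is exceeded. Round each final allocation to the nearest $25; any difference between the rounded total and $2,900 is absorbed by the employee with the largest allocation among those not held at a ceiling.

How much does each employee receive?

Total profit-interest units = 72.
Proportional shares (ignoring caps): Orozco 765.28; Chaudhri 241.67; Becker 40.28; Vance 604.17; Lindqvist 523.61; Quinlan 725.00.
Capped: Orozco ($500); residual $2,400 reallocated over remaining profit-interest units 53.
Capped: Quinlan ($800); residual $1,600 reallocated over remaining profit-interest units 35.
Remaining shares: Chaudhri 274.29 → $275; Becker 45.71 → $50; Vance 685.71 → $675; Lindqvist 594.29 → $600.

Orozco: $500 | Chaudhri: $275 | Becker: $50 | Vance: $675 | Lindqvist: $600 | Quinlan: $800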